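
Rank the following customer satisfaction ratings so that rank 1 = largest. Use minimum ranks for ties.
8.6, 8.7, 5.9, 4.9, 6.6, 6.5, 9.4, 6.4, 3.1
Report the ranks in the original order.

Sorted (descending): 9.4, 8.7, 8.6, 6.6, 6.5, 6.4, 5.9, 4.9, 3.1
No ties — each value takes its position as its rank.

3, 2, 7, 8, 4, 5, 1, 6, 9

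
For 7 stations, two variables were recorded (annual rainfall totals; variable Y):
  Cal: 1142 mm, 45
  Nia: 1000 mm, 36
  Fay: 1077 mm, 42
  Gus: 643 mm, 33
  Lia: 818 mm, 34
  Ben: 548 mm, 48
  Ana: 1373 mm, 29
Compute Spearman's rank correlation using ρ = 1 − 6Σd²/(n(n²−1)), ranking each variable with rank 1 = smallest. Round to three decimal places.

-0.286

Ranks of variable 1: 6, 4, 5, 2, 3, 1, 7
Ranks of variable 2: 6, 4, 5, 2, 3, 7, 1
d = r₁ − r₂: 0, 0, 0, 0, 0, -6, 6
d²: 0, 0, 0, 0, 0, 36, 36; Σd² = 72
ρ = 1 − 6·72/(7·48) = 1 − 432/336 = -0.286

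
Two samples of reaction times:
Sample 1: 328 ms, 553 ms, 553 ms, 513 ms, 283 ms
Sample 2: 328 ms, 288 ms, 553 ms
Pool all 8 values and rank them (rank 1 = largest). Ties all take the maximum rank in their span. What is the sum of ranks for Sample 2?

16

Sorted (descending): 553, 553, 553, 513, 328, 328, 288, 283
The 3 values of 553 occupy positions 1–3 → each gets rank 3.
The 2 values of 328 occupy positions 5–6 → each gets rank 6.
Sample 2 values → pooled ranks: 328→6, 288→7, 553→3
Rank sum = 6 + 7 + 3 = 16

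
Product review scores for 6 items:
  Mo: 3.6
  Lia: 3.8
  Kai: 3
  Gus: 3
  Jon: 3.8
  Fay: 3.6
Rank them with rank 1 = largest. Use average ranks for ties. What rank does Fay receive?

Sorted (descending): 3.8, 3.8, 3.6, 3.6, 3, 3
The 2 values of 3.8 occupy positions 1–2 → average rank (1+2)/2 = 1.5.
The 2 values of 3.6 occupy positions 3–4 → average rank (3+4)/2 = 3.5.
The 2 values of 3 occupy positions 5–6 → average rank (5+6)/2 = 5.5.
Fay has value 3.6 → rank 3.5.

3.5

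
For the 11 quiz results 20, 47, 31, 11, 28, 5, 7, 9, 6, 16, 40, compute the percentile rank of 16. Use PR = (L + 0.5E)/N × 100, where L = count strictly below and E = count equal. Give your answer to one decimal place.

50.0

N = 11.
Strictly below 16: 5. Equal to 16: 1.
PR = (5 + 0.5·1)/11 × 100 = 50.0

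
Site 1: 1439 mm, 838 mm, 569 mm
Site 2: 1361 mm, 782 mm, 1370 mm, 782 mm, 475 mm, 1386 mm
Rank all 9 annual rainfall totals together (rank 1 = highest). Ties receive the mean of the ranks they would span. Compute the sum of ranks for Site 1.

14

Sorted (descending): 1439, 1386, 1370, 1361, 838, 782, 782, 569, 475
The 2 values of 782 occupy positions 6–7 → average rank (6+7)/2 = 6.5.
Site 1 values → pooled ranks: 1439→1, 838→5, 569→8
Rank sum = 1 + 5 + 8 = 14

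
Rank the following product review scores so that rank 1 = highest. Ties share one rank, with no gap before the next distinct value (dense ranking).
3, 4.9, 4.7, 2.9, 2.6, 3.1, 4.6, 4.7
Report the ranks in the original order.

5, 1, 2, 6, 7, 4, 3, 2

Sorted (descending): 4.9, 4.7, 4.7, 4.6, 3.1, 3, 2.9, 2.6
The 2 values of 4.7 share dense rank 2.
Remaining distinct values take the next consecutive integers.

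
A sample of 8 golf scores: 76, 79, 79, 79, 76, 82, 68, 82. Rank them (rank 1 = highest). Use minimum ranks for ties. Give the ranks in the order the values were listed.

Sorted (descending): 82, 82, 79, 79, 79, 76, 76, 68
The 2 values of 82 occupy positions 1–2 → each gets rank 1.
The 3 values of 79 occupy positions 3–5 → each gets rank 3.
The 2 values of 76 occupy positions 6–7 → each gets rank 6.

6, 3, 3, 3, 6, 1, 8, 1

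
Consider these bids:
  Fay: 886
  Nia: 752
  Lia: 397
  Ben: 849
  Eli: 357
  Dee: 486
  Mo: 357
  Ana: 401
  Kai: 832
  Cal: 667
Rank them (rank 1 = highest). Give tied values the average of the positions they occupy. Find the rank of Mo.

9.5

Sorted (descending): 886, 849, 832, 752, 667, 486, 401, 397, 357, 357
The 2 values of 357 occupy positions 9–10 → average rank (9+10)/2 = 9.5.
Mo has value 357 → rank 9.5.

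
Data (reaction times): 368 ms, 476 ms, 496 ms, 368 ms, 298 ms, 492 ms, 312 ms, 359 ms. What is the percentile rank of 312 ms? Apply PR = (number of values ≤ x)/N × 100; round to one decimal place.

N = 8.
Strictly below 312: 1. Equal to 312: 1.
PR = 2/8 × 100 = 25.0

25.0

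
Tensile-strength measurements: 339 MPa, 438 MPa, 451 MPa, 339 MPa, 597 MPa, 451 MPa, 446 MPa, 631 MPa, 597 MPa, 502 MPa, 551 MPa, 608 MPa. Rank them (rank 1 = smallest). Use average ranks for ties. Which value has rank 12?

631

Sorted (ascending): 339, 339, 438, 446, 451, 451, 502, 551, 597, 597, 608, 631
The 2 values of 339 occupy positions 1–2 → average rank (1+2)/2 = 1.5.
The 2 values of 451 occupy positions 5–6 → average rank (5+6)/2 = 5.5.
The 2 values of 597 occupy positions 9–10 → average rank (9+10)/2 = 9.5.
Rank 12 → value 631.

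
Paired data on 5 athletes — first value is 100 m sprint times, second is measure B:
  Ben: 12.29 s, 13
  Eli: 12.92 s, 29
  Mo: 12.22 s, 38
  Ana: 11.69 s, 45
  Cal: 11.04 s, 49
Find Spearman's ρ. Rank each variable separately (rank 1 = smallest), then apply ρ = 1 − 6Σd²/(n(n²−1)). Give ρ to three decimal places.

-0.900

Ranks of variable 1: 4, 5, 3, 2, 1
Ranks of variable 2: 1, 2, 3, 4, 5
d = r₁ − r₂: 3, 3, 0, -2, -4
d²: 9, 9, 0, 4, 16; Σd² = 38
ρ = 1 − 6·38/(5·24) = 1 − 228/120 = -0.900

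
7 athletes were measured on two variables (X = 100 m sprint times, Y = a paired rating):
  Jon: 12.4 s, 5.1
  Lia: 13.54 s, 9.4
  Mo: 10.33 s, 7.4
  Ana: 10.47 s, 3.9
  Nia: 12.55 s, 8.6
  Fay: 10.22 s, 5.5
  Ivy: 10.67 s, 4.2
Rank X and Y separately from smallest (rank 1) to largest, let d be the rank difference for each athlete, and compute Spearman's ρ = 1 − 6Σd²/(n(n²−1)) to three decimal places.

0.464

Ranks of variable 1: 5, 7, 2, 3, 6, 1, 4
Ranks of variable 2: 3, 7, 5, 1, 6, 4, 2
d = r₁ − r₂: 2, 0, -3, 2, 0, -3, 2
d²: 4, 0, 9, 4, 0, 9, 4; Σd² = 30
ρ = 1 − 6·30/(7·48) = 1 − 180/336 = 0.464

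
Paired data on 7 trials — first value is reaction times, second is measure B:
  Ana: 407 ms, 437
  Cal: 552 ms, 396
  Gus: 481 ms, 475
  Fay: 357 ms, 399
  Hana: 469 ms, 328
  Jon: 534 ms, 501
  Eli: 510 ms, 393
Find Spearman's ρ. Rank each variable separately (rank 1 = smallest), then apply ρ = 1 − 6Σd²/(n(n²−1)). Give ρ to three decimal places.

Ranks of variable 1: 2, 7, 4, 1, 3, 6, 5
Ranks of variable 2: 5, 3, 6, 4, 1, 7, 2
d = r₁ − r₂: -3, 4, -2, -3, 2, -1, 3
d²: 9, 16, 4, 9, 4, 1, 9; Σd² = 52
ρ = 1 − 6·52/(7·48) = 1 − 312/336 = 0.071

0.071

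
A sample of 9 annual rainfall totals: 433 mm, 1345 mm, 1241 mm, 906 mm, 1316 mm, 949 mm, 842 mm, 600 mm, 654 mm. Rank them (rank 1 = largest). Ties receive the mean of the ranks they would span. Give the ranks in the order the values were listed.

9, 1, 3, 5, 2, 4, 6, 8, 7

Sorted (descending): 1345, 1316, 1241, 949, 906, 842, 654, 600, 433
No ties — each value takes its position as its rank.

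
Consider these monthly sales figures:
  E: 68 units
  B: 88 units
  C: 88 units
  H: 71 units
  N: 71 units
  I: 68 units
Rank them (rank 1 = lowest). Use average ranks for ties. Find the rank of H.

3.5

Sorted (ascending): 68, 68, 71, 71, 88, 88
The 2 values of 68 occupy positions 1–2 → average rank (1+2)/2 = 1.5.
The 2 values of 71 occupy positions 3–4 → average rank (3+4)/2 = 3.5.
The 2 values of 88 occupy positions 5–6 → average rank (5+6)/2 = 5.5.
H has value 71 units → rank 3.5.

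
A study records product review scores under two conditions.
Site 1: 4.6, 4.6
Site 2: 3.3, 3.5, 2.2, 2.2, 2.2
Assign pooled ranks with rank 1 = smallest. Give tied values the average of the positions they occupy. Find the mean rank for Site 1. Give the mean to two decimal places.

Sorted (ascending): 2.2, 2.2, 2.2, 3.3, 3.5, 4.6, 4.6
The 3 values of 2.2 occupy positions 1–3 → average rank 2.
The 2 values of 4.6 occupy positions 6–7 → average rank (6+7)/2 = 6.5.
Site 1 values → pooled ranks: 4.6→6.5, 4.6→6.5
Mean rank = (6.5 + 6.5) / 2 = 6.50

6.50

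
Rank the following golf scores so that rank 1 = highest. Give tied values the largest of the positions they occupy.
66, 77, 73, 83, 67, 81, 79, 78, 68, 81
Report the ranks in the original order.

Sorted (descending): 83, 81, 81, 79, 78, 77, 73, 68, 67, 66
The 2 values of 81 occupy positions 2–3 → each gets rank 3.

10, 6, 7, 1, 9, 3, 4, 5, 8, 3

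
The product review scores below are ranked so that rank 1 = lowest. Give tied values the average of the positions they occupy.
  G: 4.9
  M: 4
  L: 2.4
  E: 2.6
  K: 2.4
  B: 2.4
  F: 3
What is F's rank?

5

Sorted (ascending): 2.4, 2.4, 2.4, 2.6, 3, 4, 4.9
The 3 values of 2.4 occupy positions 1–3 → average rank 2.
F has value 3 → rank 5.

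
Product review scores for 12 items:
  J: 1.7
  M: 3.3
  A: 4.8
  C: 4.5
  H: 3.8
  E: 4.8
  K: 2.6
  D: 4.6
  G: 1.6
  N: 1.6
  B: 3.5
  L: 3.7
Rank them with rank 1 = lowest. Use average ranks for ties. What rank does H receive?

Sorted (ascending): 1.6, 1.6, 1.7, 2.6, 3.3, 3.5, 3.7, 3.8, 4.5, 4.6, 4.8, 4.8
The 2 values of 1.6 occupy positions 1–2 → average rank (1+2)/2 = 1.5.
The 2 values of 4.8 occupy positions 11–12 → average rank (11+12)/2 = 11.5.
H has value 3.8 → rank 8.

8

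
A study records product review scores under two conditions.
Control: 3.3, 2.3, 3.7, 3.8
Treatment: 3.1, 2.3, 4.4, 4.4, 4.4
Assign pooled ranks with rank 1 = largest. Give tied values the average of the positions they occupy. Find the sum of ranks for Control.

23.5

Sorted (descending): 4.4, 4.4, 4.4, 3.8, 3.7, 3.3, 3.1, 2.3, 2.3
The 3 values of 4.4 occupy positions 1–3 → average rank 2.
The 2 values of 2.3 occupy positions 8–9 → average rank (8+9)/2 = 8.5.
Control values → pooled ranks: 3.3→6, 2.3→8.5, 3.7→5, 3.8→4
Rank sum = 6 + 8.5 + 5 + 4 = 23.5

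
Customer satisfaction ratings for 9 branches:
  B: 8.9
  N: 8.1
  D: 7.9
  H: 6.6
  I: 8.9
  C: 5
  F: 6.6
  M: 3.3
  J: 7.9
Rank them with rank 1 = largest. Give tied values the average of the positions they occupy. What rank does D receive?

4.5

Sorted (descending): 8.9, 8.9, 8.1, 7.9, 7.9, 6.6, 6.6, 5, 3.3
The 2 values of 8.9 occupy positions 1–2 → average rank (1+2)/2 = 1.5.
The 2 values of 7.9 occupy positions 4–5 → average rank (4+5)/2 = 4.5.
The 2 values of 6.6 occupy positions 6–7 → average rank (6+7)/2 = 6.5.
D has value 7.9 → rank 4.5.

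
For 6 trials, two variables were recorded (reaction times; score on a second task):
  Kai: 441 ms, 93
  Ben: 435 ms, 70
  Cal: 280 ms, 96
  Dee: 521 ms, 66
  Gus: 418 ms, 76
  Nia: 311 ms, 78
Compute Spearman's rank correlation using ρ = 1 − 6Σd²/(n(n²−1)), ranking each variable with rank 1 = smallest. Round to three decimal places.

-0.657

Ranks of variable 1: 5, 4, 1, 6, 3, 2
Ranks of variable 2: 5, 2, 6, 1, 3, 4
d = r₁ − r₂: 0, 2, -5, 5, 0, -2
d²: 0, 4, 25, 25, 0, 4; Σd² = 58
ρ = 1 − 6·58/(6·35) = 1 − 348/210 = -0.657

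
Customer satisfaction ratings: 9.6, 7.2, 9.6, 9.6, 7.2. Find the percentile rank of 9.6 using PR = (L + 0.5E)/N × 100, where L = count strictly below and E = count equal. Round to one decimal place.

N = 5.
Strictly below 9.6: 2. Equal to 9.6: 3.
PR = (2 + 0.5·3)/5 × 100 = 70.0

70.0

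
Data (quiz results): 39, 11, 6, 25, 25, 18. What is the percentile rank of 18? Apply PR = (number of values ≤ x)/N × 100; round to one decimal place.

50.0

N = 6.
Strictly below 18: 2. Equal to 18: 1.
PR = 3/6 × 100 = 50.0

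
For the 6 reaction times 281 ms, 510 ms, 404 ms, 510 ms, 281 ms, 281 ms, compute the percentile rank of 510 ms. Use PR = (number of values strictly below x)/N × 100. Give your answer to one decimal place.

66.7

N = 6.
Strictly below 510: 4. Equal to 510: 2.
PR = 4/6 × 100 = 66.7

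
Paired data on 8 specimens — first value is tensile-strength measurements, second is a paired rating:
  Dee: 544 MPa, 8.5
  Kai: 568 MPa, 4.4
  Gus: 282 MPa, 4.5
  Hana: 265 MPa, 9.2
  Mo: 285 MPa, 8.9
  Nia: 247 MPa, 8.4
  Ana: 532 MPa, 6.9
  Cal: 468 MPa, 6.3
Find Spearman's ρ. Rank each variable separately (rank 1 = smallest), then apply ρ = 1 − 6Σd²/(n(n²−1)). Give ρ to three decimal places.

-0.429

Ranks of variable 1: 7, 8, 3, 2, 4, 1, 6, 5
Ranks of variable 2: 6, 1, 2, 8, 7, 5, 4, 3
d = r₁ − r₂: 1, 7, 1, -6, -3, -4, 2, 2
d²: 1, 49, 1, 36, 9, 16, 4, 4; Σd² = 120
ρ = 1 − 6·120/(8·63) = 1 − 720/504 = -0.429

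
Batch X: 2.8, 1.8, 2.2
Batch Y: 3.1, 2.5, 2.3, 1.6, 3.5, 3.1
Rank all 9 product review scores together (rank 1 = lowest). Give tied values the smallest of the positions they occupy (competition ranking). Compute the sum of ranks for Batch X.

11

Sorted (ascending): 1.6, 1.8, 2.2, 2.3, 2.5, 2.8, 3.1, 3.1, 3.5
The 2 values of 3.1 occupy positions 7–8 → each gets rank 7.
Batch X values → pooled ranks: 2.8→6, 1.8→2, 2.2→3
Rank sum = 6 + 2 + 3 = 11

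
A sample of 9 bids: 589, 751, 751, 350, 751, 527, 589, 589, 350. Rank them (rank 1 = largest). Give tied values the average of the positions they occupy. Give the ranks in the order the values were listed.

5, 2, 2, 8.5, 2, 7, 5, 5, 8.5

Sorted (descending): 751, 751, 751, 589, 589, 589, 527, 350, 350
The 3 values of 751 occupy positions 1–3 → average rank 2.
The 3 values of 589 occupy positions 4–6 → average rank 5.
The 2 values of 350 occupy positions 8–9 → average rank (8+9)/2 = 8.5.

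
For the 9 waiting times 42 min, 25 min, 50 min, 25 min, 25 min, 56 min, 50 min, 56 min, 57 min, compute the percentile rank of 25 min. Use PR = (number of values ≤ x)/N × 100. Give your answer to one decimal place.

33.3

N = 9.
Strictly below 25: 0. Equal to 25: 3.
PR = 3/9 × 100 = 33.3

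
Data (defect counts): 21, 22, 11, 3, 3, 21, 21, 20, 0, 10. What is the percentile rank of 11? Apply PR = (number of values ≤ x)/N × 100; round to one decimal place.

N = 10.
Strictly below 11: 4. Equal to 11: 1.
PR = 5/10 × 100 = 50.0

50.0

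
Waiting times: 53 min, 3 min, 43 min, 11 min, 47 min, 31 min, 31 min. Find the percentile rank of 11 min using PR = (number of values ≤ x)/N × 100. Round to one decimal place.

28.6

N = 7.
Strictly below 11: 1. Equal to 11: 1.
PR = 2/7 × 100 = 28.6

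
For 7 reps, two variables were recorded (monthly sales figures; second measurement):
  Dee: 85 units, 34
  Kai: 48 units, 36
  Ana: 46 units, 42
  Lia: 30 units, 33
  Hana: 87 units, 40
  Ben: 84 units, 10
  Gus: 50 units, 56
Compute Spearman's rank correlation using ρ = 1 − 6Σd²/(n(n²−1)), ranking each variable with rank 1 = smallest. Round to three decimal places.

0.000

Ranks of variable 1: 6, 3, 2, 1, 7, 5, 4
Ranks of variable 2: 3, 4, 6, 2, 5, 1, 7
d = r₁ − r₂: 3, -1, -4, -1, 2, 4, -3
d²: 9, 1, 16, 1, 4, 16, 9; Σd² = 56
ρ = 1 − 6·56/(7·48) = 1 − 336/336 = 0.000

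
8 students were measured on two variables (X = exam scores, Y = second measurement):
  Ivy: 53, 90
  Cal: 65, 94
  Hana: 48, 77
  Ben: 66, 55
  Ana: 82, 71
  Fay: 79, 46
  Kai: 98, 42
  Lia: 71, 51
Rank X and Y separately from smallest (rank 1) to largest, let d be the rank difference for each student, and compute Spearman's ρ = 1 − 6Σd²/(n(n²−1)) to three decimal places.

Ranks of variable 1: 2, 3, 1, 4, 7, 6, 8, 5
Ranks of variable 2: 7, 8, 6, 4, 5, 2, 1, 3
d = r₁ − r₂: -5, -5, -5, 0, 2, 4, 7, 2
d²: 25, 25, 25, 0, 4, 16, 49, 4; Σd² = 148
ρ = 1 − 6·148/(8·63) = 1 − 888/504 = -0.762

-0.762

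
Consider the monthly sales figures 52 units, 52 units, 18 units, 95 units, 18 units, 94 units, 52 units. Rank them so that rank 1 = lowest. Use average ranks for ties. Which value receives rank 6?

94

Sorted (ascending): 18, 18, 52, 52, 52, 94, 95
The 2 values of 18 occupy positions 1–2 → average rank (1+2)/2 = 1.5.
The 3 values of 52 occupy positions 3–5 → average rank 4.
Rank 6 → value 94.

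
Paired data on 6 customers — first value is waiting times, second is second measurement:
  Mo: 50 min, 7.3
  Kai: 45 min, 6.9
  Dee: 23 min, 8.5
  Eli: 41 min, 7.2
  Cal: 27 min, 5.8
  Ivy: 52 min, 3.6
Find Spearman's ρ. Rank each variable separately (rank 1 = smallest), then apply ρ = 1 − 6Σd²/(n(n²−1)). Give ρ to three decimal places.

-0.486

Ranks of variable 1: 5, 4, 1, 3, 2, 6
Ranks of variable 2: 5, 3, 6, 4, 2, 1
d = r₁ − r₂: 0, 1, -5, -1, 0, 5
d²: 0, 1, 25, 1, 0, 25; Σd² = 52
ρ = 1 − 6·52/(6·35) = 1 − 312/210 = -0.486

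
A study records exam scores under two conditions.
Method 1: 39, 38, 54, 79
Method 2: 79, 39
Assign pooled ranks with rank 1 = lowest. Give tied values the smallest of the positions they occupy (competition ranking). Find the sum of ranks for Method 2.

Sorted (ascending): 38, 39, 39, 54, 79, 79
The 2 values of 39 occupy positions 2–3 → each gets rank 2.
The 2 values of 79 occupy positions 5–6 → each gets rank 5.
Method 2 values → pooled ranks: 79→5, 39→2
Rank sum = 5 + 2 = 7

7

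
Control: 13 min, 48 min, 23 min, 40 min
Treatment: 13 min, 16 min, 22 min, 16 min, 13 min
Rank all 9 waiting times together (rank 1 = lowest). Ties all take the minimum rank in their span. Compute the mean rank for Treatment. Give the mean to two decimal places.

Sorted (ascending): 13, 13, 13, 16, 16, 22, 23, 40, 48
The 3 values of 13 occupy positions 1–3 → each gets rank 1.
The 2 values of 16 occupy positions 4–5 → each gets rank 4.
Treatment values → pooled ranks: 13→1, 16→4, 22→6, 16→4, 13→1
Mean rank = (1 + 4 + 6 + 4 + 1) / 5 = 3.20

3.20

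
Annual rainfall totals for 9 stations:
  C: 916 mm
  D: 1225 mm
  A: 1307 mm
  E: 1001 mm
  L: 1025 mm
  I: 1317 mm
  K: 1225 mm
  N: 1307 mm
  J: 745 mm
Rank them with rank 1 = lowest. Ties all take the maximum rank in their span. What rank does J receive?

Sorted (ascending): 745, 916, 1001, 1025, 1225, 1225, 1307, 1307, 1317
The 2 values of 1225 occupy positions 5–6 → each gets rank 6.
The 2 values of 1307 occupy positions 7–8 → each gets rank 8.
J has value 745 mm → rank 1.

1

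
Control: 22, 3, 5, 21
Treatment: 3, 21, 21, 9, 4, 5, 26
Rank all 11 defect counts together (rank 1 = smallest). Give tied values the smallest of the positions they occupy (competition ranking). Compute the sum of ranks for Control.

22

Sorted (ascending): 3, 3, 4, 5, 5, 9, 21, 21, 21, 22, 26
The 2 values of 3 occupy positions 1–2 → each gets rank 1.
The 2 values of 5 occupy positions 4–5 → each gets rank 4.
The 3 values of 21 occupy positions 7–9 → each gets rank 7.
Control values → pooled ranks: 22→10, 3→1, 5→4, 21→7
Rank sum = 10 + 1 + 4 + 7 = 22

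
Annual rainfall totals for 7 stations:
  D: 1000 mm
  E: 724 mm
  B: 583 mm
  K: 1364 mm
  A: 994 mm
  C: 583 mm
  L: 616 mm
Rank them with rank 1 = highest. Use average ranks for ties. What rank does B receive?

Sorted (descending): 1364, 1000, 994, 724, 616, 583, 583
The 2 values of 583 occupy positions 6–7 → average rank (6+7)/2 = 6.5.
B has value 583 mm → rank 6.5.

6.5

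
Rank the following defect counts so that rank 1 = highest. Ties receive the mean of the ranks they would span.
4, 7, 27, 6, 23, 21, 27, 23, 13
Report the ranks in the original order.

Sorted (descending): 27, 27, 23, 23, 21, 13, 7, 6, 4
The 2 values of 27 occupy positions 1–2 → average rank (1+2)/2 = 1.5.
The 2 values of 23 occupy positions 3–4 → average rank (3+4)/2 = 3.5.

9, 7, 1.5, 8, 3.5, 5, 1.5, 3.5, 6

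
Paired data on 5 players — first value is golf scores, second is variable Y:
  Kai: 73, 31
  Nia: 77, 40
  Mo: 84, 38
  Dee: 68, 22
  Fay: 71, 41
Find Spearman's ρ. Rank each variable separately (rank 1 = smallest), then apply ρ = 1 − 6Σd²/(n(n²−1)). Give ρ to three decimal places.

Ranks of variable 1: 3, 4, 5, 1, 2
Ranks of variable 2: 2, 4, 3, 1, 5
d = r₁ − r₂: 1, 0, 2, 0, -3
d²: 1, 0, 4, 0, 9; Σd² = 14
ρ = 1 − 6·14/(5·24) = 1 − 84/120 = 0.300

0.300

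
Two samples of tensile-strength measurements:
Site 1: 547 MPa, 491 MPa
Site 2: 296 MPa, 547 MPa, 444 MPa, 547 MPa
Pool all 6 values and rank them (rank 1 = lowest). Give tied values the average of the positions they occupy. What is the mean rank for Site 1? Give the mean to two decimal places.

4.00

Sorted (ascending): 296, 444, 491, 547, 547, 547
The 3 values of 547 occupy positions 4–6 → average rank 5.
Site 1 values → pooled ranks: 547→5, 491→3
Mean rank = (5 + 3) / 2 = 4.00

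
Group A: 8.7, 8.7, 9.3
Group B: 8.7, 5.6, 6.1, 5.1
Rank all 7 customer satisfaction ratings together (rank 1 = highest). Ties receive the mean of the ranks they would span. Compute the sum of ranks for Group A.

Sorted (descending): 9.3, 8.7, 8.7, 8.7, 6.1, 5.6, 5.1
The 3 values of 8.7 occupy positions 2–4 → average rank 3.
Group A values → pooled ranks: 8.7→3, 8.7→3, 9.3→1
Rank sum = 3 + 3 + 1 = 7

7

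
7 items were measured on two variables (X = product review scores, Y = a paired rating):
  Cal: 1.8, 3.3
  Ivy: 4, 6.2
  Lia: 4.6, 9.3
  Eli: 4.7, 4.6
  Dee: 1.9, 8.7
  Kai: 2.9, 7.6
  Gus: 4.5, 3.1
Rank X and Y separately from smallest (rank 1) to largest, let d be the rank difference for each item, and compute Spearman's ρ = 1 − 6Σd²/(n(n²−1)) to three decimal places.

Ranks of variable 1: 1, 4, 6, 7, 2, 3, 5
Ranks of variable 2: 2, 4, 7, 3, 6, 5, 1
d = r₁ − r₂: -1, 0, -1, 4, -4, -2, 4
d²: 1, 0, 1, 16, 16, 4, 16; Σd² = 54
ρ = 1 − 6·54/(7·48) = 1 − 324/336 = 0.036

0.036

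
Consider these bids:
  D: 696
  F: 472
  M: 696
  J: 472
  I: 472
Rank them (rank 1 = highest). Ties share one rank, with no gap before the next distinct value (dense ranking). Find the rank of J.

Sorted (descending): 696, 696, 472, 472, 472
The 2 values of 696 share dense rank 1.
The 3 values of 472 share dense rank 2.
J has value 472 → rank 2.

2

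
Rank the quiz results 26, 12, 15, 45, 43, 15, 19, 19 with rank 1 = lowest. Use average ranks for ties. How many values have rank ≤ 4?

Sorted (ascending): 12, 15, 15, 19, 19, 26, 43, 45
The 2 values of 15 occupy positions 2–3 → average rank (2+3)/2 = 2.5.
The 2 values of 19 occupy positions 4–5 → average rank (4+5)/2 = 4.5.
Ranks ≤ 4: {1, 2.5, 2.5} → 3 values.

3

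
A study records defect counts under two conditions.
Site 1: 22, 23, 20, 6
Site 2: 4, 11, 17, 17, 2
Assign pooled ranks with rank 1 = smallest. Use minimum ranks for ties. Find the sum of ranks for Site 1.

Sorted (ascending): 2, 4, 6, 11, 17, 17, 20, 22, 23
The 2 values of 17 occupy positions 5–6 → each gets rank 5.
Site 1 values → pooled ranks: 22→8, 23→9, 20→7, 6→3
Rank sum = 8 + 9 + 7 + 3 = 27

27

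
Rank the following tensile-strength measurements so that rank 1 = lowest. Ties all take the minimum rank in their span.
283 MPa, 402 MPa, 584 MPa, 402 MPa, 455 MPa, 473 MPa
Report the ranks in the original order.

1, 2, 6, 2, 4, 5

Sorted (ascending): 283, 402, 402, 455, 473, 584
The 2 values of 402 occupy positions 2–3 → each gets rank 2.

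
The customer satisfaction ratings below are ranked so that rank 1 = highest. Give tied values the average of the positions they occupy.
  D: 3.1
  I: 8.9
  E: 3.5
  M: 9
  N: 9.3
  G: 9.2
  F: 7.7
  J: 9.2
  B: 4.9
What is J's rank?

Sorted (descending): 9.3, 9.2, 9.2, 9, 8.9, 7.7, 4.9, 3.5, 3.1
The 2 values of 9.2 occupy positions 2–3 → average rank (2+3)/2 = 2.5.
J has value 9.2 → rank 2.5.

2.5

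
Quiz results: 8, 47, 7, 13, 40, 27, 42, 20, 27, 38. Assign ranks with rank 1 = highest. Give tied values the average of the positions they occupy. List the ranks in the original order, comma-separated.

9, 1, 10, 8, 3, 5.5, 2, 7, 5.5, 4

Sorted (descending): 47, 42, 40, 38, 27, 27, 20, 13, 8, 7
The 2 values of 27 occupy positions 5–6 → average rank (5+6)/2 = 5.5.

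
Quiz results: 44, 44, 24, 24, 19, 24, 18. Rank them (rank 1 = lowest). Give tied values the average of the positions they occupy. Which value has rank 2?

19

Sorted (ascending): 18, 19, 24, 24, 24, 44, 44
The 3 values of 24 occupy positions 3–5 → average rank 4.
The 2 values of 44 occupy positions 6–7 → average rank (6+7)/2 = 6.5.
Rank 2 → value 19.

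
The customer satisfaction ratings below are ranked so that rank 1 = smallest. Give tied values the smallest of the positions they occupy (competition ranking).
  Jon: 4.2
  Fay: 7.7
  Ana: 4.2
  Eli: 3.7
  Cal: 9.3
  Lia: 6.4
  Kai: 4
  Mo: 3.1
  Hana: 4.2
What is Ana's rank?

4

Sorted (ascending): 3.1, 3.7, 4, 4.2, 4.2, 4.2, 6.4, 7.7, 9.3
The 3 values of 4.2 occupy positions 4–6 → each gets rank 4.
Ana has value 4.2 → rank 4.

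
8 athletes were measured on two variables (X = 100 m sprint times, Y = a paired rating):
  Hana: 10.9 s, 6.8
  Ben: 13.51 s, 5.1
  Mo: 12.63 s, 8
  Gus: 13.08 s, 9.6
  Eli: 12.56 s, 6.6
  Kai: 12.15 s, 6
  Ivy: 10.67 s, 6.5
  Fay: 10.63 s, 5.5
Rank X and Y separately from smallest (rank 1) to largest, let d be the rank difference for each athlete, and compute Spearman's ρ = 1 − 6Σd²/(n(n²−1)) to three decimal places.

Ranks of variable 1: 3, 8, 6, 7, 5, 4, 2, 1
Ranks of variable 2: 6, 1, 7, 8, 5, 3, 4, 2
d = r₁ − r₂: -3, 7, -1, -1, 0, 1, -2, -1
d²: 9, 49, 1, 1, 0, 1, 4, 1; Σd² = 66
ρ = 1 − 6·66/(8·63) = 1 − 396/504 = 0.214

0.214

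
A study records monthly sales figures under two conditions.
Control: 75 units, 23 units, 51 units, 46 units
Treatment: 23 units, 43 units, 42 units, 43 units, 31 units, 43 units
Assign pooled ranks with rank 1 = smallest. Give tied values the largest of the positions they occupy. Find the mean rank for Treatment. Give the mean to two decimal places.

5.00

Sorted (ascending): 23, 23, 31, 42, 43, 43, 43, 46, 51, 75
The 2 values of 23 occupy positions 1–2 → each gets rank 2.
The 3 values of 43 occupy positions 5–7 → each gets rank 7.
Treatment values → pooled ranks: 23→2, 43→7, 42→4, 43→7, 31→3, 43→7
Mean rank = (2 + 7 + 4 + 7 + 3 + 7) / 6 = 5.00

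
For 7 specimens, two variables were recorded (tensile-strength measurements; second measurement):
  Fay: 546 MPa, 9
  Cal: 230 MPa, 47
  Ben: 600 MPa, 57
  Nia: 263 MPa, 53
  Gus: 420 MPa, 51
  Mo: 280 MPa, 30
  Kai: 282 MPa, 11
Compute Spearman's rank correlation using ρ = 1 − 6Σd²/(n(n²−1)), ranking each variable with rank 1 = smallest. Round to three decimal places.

0.036

Ranks of variable 1: 6, 1, 7, 2, 5, 3, 4
Ranks of variable 2: 1, 4, 7, 6, 5, 3, 2
d = r₁ − r₂: 5, -3, 0, -4, 0, 0, 2
d²: 25, 9, 0, 16, 0, 0, 4; Σd² = 54
ρ = 1 − 6·54/(7·48) = 1 − 324/336 = 0.036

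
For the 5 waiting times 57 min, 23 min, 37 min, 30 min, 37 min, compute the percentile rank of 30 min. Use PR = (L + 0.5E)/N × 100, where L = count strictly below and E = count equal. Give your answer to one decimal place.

N = 5.
Strictly below 30: 1. Equal to 30: 1.
PR = (1 + 0.5·1)/5 × 100 = 30.0

30.0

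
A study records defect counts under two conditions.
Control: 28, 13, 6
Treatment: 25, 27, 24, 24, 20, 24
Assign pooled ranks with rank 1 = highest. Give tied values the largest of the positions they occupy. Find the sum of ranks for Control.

Sorted (descending): 28, 27, 25, 24, 24, 24, 20, 13, 6
The 3 values of 24 occupy positions 4–6 → each gets rank 6.
Control values → pooled ranks: 28→1, 13→8, 6→9
Rank sum = 1 + 8 + 9 = 18

18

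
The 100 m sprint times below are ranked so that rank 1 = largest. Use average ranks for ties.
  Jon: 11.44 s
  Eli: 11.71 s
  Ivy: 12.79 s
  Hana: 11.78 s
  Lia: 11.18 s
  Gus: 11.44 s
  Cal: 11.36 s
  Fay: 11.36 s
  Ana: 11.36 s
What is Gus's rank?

4.5

Sorted (descending): 12.79, 11.78, 11.71, 11.44, 11.44, 11.36, 11.36, 11.36, 11.18
The 2 values of 11.44 occupy positions 4–5 → average rank (4+5)/2 = 4.5.
The 3 values of 11.36 occupy positions 6–8 → average rank 7.
Gus has value 11.44 s → rank 4.5.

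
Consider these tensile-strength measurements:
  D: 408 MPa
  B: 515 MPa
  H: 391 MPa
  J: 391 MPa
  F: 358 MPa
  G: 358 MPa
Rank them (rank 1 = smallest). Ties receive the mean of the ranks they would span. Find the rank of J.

Sorted (ascending): 358, 358, 391, 391, 408, 515
The 2 values of 358 occupy positions 1–2 → average rank (1+2)/2 = 1.5.
The 2 values of 391 occupy positions 3–4 → average rank (3+4)/2 = 3.5.
J has value 391 MPa → rank 3.5.

3.5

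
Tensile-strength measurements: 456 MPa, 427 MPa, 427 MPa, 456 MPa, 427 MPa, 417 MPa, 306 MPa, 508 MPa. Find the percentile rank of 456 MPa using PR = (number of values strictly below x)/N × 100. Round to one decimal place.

N = 8.
Strictly below 456: 5. Equal to 456: 2.
PR = 5/8 × 100 = 62.5

62.5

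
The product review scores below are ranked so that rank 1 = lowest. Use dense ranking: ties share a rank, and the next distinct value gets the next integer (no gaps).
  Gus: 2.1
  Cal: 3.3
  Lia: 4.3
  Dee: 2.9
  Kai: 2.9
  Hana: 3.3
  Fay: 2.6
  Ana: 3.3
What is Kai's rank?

3

Sorted (ascending): 2.1, 2.6, 2.9, 2.9, 3.3, 3.3, 3.3, 4.3
The 2 values of 2.9 share dense rank 3.
The 3 values of 3.3 share dense rank 4.
Remaining distinct values take the next consecutive integers.
Kai has value 2.9 → rank 3.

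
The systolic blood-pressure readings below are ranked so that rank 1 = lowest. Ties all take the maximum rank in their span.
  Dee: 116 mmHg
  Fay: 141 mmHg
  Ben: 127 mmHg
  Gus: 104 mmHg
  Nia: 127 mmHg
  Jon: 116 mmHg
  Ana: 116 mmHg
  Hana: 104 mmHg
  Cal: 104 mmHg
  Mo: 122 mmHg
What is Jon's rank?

6

Sorted (ascending): 104, 104, 104, 116, 116, 116, 122, 127, 127, 141
The 3 values of 104 occupy positions 1–3 → each gets rank 3.
The 3 values of 116 occupy positions 4–6 → each gets rank 6.
The 2 values of 127 occupy positions 8–9 → each gets rank 9.
Jon has value 116 mmHg → rank 6.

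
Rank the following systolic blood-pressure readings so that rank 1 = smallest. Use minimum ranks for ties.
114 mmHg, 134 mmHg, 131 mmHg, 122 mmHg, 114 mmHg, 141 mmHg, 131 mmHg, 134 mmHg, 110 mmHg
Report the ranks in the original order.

2, 7, 5, 4, 2, 9, 5, 7, 1

Sorted (ascending): 110, 114, 114, 122, 131, 131, 134, 134, 141
The 2 values of 114 occupy positions 2–3 → each gets rank 2.
The 2 values of 131 occupy positions 5–6 → each gets rank 5.
The 2 values of 134 occupy positions 7–8 → each gets rank 7.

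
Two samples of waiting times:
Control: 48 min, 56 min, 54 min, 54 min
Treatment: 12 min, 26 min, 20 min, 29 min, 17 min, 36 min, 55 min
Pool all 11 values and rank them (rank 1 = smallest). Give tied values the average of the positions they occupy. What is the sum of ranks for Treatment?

31

Sorted (ascending): 12, 17, 20, 26, 29, 36, 48, 54, 54, 55, 56
The 2 values of 54 occupy positions 8–9 → average rank (8+9)/2 = 8.5.
Treatment values → pooled ranks: 12→1, 26→4, 20→3, 29→5, 17→2, 36→6, 55→10
Rank sum = 1 + 4 + 3 + 5 + 2 + 6 + 10 = 31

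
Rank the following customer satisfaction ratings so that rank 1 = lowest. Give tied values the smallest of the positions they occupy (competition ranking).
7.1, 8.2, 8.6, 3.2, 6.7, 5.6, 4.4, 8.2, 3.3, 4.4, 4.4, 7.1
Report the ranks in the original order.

8, 10, 12, 1, 7, 6, 3, 10, 2, 3, 3, 8

Sorted (ascending): 3.2, 3.3, 4.4, 4.4, 4.4, 5.6, 6.7, 7.1, 7.1, 8.2, 8.2, 8.6
The 3 values of 4.4 occupy positions 3–5 → each gets rank 3.
The 2 values of 7.1 occupy positions 8–9 → each gets rank 8.
The 2 values of 8.2 occupy positions 10–11 → each gets rank 10.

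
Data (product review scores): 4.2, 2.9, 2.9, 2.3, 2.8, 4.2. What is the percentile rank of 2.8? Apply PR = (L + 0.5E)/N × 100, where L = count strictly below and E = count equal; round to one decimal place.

25.0

N = 6.
Strictly below 2.8: 1. Equal to 2.8: 1.
PR = (1 + 0.5·1)/6 × 100 = 25.0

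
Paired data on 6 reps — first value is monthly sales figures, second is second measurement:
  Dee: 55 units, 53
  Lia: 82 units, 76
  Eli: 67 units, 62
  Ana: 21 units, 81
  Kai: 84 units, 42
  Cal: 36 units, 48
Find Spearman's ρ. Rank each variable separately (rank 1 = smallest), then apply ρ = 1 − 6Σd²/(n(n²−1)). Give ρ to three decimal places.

Ranks of variable 1: 3, 5, 4, 1, 6, 2
Ranks of variable 2: 3, 5, 4, 6, 1, 2
d = r₁ − r₂: 0, 0, 0, -5, 5, 0
d²: 0, 0, 0, 25, 25, 0; Σd² = 50
ρ = 1 − 6·50/(6·35) = 1 − 300/210 = -0.429

-0.429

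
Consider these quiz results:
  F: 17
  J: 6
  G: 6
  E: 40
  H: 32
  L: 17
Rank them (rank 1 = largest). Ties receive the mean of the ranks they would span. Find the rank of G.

5.5

Sorted (descending): 40, 32, 17, 17, 6, 6
The 2 values of 17 occupy positions 3–4 → average rank (3+4)/2 = 3.5.
The 2 values of 6 occupy positions 5–6 → average rank (5+6)/2 = 5.5.
G has value 6 → rank 5.5.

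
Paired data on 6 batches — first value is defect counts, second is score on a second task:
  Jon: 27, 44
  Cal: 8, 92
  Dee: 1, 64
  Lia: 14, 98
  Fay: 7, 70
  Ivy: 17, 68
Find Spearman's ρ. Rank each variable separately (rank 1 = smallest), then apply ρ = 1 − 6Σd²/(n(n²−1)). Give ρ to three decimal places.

Ranks of variable 1: 6, 3, 1, 4, 2, 5
Ranks of variable 2: 1, 5, 2, 6, 4, 3
d = r₁ − r₂: 5, -2, -1, -2, -2, 2
d²: 25, 4, 1, 4, 4, 4; Σd² = 42
ρ = 1 − 6·42/(6·35) = 1 − 252/210 = -0.200

-0.200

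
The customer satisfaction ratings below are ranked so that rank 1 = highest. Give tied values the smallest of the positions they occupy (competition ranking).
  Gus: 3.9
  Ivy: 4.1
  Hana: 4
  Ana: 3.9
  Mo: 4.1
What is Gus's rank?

Sorted (descending): 4.1, 4.1, 4, 3.9, 3.9
The 2 values of 4.1 occupy positions 1–2 → each gets rank 1.
The 2 values of 3.9 occupy positions 4–5 → each gets rank 4.
Gus has value 3.9 → rank 4.

4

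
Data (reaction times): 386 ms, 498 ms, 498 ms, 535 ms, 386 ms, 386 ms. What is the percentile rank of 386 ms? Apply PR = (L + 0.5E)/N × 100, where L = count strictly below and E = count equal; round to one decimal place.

N = 6.
Strictly below 386: 0. Equal to 386: 3.
PR = (0 + 0.5·3)/6 × 100 = 25.0

25.0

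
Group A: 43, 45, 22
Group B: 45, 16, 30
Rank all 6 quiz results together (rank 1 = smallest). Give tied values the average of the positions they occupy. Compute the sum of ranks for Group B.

Sorted (ascending): 16, 22, 30, 43, 45, 45
The 2 values of 45 occupy positions 5–6 → average rank (5+6)/2 = 5.5.
Group B values → pooled ranks: 45→5.5, 16→1, 30→3
Rank sum = 5.5 + 1 + 3 = 9.5

9.5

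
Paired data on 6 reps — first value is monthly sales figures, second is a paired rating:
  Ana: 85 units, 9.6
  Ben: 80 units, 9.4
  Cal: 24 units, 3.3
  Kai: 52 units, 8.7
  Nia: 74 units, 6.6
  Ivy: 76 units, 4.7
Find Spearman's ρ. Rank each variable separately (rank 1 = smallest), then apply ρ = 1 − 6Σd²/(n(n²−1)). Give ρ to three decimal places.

Ranks of variable 1: 6, 5, 1, 2, 3, 4
Ranks of variable 2: 6, 5, 1, 4, 3, 2
d = r₁ − r₂: 0, 0, 0, -2, 0, 2
d²: 0, 0, 0, 4, 0, 4; Σd² = 8
ρ = 1 − 6·8/(6·35) = 1 − 48/210 = 0.771

0.771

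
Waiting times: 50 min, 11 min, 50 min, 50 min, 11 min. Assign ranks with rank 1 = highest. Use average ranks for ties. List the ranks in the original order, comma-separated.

Sorted (descending): 50, 50, 50, 11, 11
The 3 values of 50 occupy positions 1–3 → average rank 2.
The 2 values of 11 occupy positions 4–5 → average rank (4+5)/2 = 4.5.

2, 4.5, 2, 2, 4.5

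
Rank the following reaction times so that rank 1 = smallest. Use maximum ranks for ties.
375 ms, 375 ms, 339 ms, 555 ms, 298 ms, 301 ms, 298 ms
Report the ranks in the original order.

6, 6, 4, 7, 2, 3, 2

Sorted (ascending): 298, 298, 301, 339, 375, 375, 555
The 2 values of 298 occupy positions 1–2 → each gets rank 2.
The 2 values of 375 occupy positions 5–6 → each gets rank 6.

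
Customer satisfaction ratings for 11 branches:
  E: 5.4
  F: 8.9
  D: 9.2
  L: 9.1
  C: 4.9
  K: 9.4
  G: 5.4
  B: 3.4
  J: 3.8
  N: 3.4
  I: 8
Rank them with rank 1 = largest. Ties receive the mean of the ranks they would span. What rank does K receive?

1

Sorted (descending): 9.4, 9.2, 9.1, 8.9, 8, 5.4, 5.4, 4.9, 3.8, 3.4, 3.4
The 2 values of 5.4 occupy positions 6–7 → average rank (6+7)/2 = 6.5.
The 2 values of 3.4 occupy positions 10–11 → average rank (10+11)/2 = 10.5.
K has value 9.4 → rank 1.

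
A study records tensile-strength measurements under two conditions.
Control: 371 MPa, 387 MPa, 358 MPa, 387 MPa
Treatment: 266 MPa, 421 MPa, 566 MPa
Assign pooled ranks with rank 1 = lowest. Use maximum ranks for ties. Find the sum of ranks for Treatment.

Sorted (ascending): 266, 358, 371, 387, 387, 421, 566
The 2 values of 387 occupy positions 4–5 → each gets rank 5.
Treatment values → pooled ranks: 266→1, 421→6, 566→7
Rank sum = 1 + 6 + 7 = 14

14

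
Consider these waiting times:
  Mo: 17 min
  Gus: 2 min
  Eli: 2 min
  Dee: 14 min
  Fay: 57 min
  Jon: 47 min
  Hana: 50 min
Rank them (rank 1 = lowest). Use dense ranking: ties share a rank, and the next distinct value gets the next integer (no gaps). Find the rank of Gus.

Sorted (ascending): 2, 2, 14, 17, 47, 50, 57
The 2 values of 2 share dense rank 1.
Remaining distinct values take the next consecutive integers.
Gus has value 2 min → rank 1.

1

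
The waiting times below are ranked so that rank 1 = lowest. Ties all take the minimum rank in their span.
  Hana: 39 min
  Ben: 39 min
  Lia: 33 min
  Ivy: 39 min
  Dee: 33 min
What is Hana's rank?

Sorted (ascending): 33, 33, 39, 39, 39
The 2 values of 33 occupy positions 1–2 → each gets rank 1.
The 3 values of 39 occupy positions 3–5 → each gets rank 3.
Hana has value 39 min → rank 3.

3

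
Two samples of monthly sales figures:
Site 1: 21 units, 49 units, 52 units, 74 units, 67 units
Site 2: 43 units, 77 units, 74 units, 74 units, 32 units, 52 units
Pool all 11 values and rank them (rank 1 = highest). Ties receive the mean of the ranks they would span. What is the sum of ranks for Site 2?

32.5

Sorted (descending): 77, 74, 74, 74, 67, 52, 52, 49, 43, 32, 21
The 3 values of 74 occupy positions 2–4 → average rank 3.
The 2 values of 52 occupy positions 6–7 → average rank (6+7)/2 = 6.5.
Site 2 values → pooled ranks: 43→9, 77→1, 74→3, 74→3, 32→10, 52→6.5
Rank sum = 9 + 1 + 3 + 3 + 10 + 6.5 = 32.5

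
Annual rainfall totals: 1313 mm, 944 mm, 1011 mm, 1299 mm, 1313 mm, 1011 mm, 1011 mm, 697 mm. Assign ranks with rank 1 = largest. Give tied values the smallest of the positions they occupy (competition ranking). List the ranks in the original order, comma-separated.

1, 7, 4, 3, 1, 4, 4, 8

Sorted (descending): 1313, 1313, 1299, 1011, 1011, 1011, 944, 697
The 2 values of 1313 occupy positions 1–2 → each gets rank 1.
The 3 values of 1011 occupy positions 4–6 → each gets rank 4.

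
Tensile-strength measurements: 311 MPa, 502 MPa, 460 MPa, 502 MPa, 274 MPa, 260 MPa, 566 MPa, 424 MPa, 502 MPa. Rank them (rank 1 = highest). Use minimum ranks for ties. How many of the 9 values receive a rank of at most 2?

4

Sorted (descending): 566, 502, 502, 502, 460, 424, 311, 274, 260
The 3 values of 502 occupy positions 2–4 → each gets rank 2.
Ranks ≤ 2: {1, 2, 2, 2} → 4 values.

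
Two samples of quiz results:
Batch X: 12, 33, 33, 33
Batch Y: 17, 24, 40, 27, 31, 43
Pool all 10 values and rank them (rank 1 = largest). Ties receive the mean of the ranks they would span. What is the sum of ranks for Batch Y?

33

Sorted (descending): 43, 40, 33, 33, 33, 31, 27, 24, 17, 12
The 3 values of 33 occupy positions 3–5 → average rank 4.
Batch Y values → pooled ranks: 17→9, 24→8, 40→2, 27→7, 31→6, 43→1
Rank sum = 9 + 8 + 2 + 7 + 6 + 1 = 33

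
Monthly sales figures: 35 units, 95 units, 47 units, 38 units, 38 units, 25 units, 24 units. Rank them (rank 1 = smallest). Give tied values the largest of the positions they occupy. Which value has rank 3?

Sorted (ascending): 24, 25, 35, 38, 38, 47, 95
The 2 values of 38 occupy positions 4–5 → each gets rank 5.
Rank 3 → value 35.

35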